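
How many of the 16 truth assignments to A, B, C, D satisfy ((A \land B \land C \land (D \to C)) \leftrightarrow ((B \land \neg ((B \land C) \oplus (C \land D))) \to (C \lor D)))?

A | B | C | D || (D \to C) | (B \land C) | (C \land D) | (C \lor D) | φ
1 | 1 | 1 | 1 ||     1     |      1      |      1      |     1      | 1
1 | 1 | 1 | 0 ||     1     |      1      |      0      |     1      | 1
1 | 1 | 0 | 1 ||     0     |      0      |      0      |     1      | 0
1 | 1 | 0 | 0 ||     1     |      0      |      0      |     0      | 1
1 | 0 | 1 | 1 ||     1     |      0      |      1      |     1      | 0
1 | 0 | 1 | 0 ||     1     |      0      |      0      |     1      | 0
1 | 0 | 0 | 1 ||     0     |      0      |      0      |     1      | 0
1 | 0 | 0 | 0 ||     1     |      0      |      0      |     0      | 0
0 | 1 | 1 | 1 ||     1     |      1      |      1      |     1      | 0
0 | 1 | 1 | 0 ||     1     |      1      |      0      |     1      | 0
0 | 1 | 0 | 1 ||     0     |      0      |      0      |     1      | 0
0 | 1 | 0 | 0 ||     1     |      0      |      0      |     0      | 1
0 | 0 | 1 | 1 ||     1     |      0      |      1      |     1      | 0
0 | 0 | 1 | 0 ||     1     |      0      |      0      |     1      | 0
0 | 0 | 0 | 1 ||     0     |      0      |      0      |     1      | 0
0 | 0 | 0 | 0 ||     1     |      0      |      0      |     0      | 0
The formula is true on 4 of the 16 rows.

4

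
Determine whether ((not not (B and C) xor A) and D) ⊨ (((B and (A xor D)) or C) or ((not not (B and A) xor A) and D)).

A | B | C | D || φ | ψ
1 | 1 | 1 | 1 || 0 | 1
1 | 1 | 1 | 0 || 0 | 1
1 | 1 | 0 | 1 || 1 | 0
1 | 1 | 0 | 0 || 0 | 1
1 | 0 | 1 | 1 || 1 | 1
1 | 0 | 1 | 0 || 0 | 1
1 | 0 | 0 | 1 || 1 | 1
1 | 0 | 0 | 0 || 0 | 0
0 | 1 | 1 | 1 || 1 | 1
0 | 1 | 1 | 0 || 0 | 1
0 | 1 | 0 | 1 || 0 | 1
0 | 1 | 0 | 0 || 0 | 0
0 | 0 | 1 | 1 || 0 | 1
0 | 0 | 1 | 0 || 0 | 1
0 | 0 | 0 | 1 || 0 | 0
0 | 0 | 0 | 0 || 0 | 0
At A=1, B=1, C=0, D=1 we have φ true but ψ false, so φ does not entail ψ.

no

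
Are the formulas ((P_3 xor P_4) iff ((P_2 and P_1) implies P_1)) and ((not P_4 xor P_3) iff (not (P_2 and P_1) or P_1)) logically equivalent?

not equivalent

P_1 | P_2 | P_3 | P_4 || φ | ψ
 T  |  T  |  T  |  T  || F | T
 T  |  T  |  T  |  F  || T | F
 T  |  T  |  F  |  T  || T | F
 T  |  T  |  F  |  F  || F | T
 T  |  F  |  T  |  T  || F | T
 T  |  F  |  T  |  F  || T | F
 T  |  F  |  F  |  T  || T | F
 T  |  F  |  F  |  F  || F | T
 F  |  T  |  T  |  T  || F | T
 F  |  T  |  T  |  F  || T | F
 F  |  T  |  F  |  T  || T | F
 F  |  T  |  F  |  F  || F | T
 F  |  F  |  T  |  T  || F | T
 F  |  F  |  T  |  F  || T | F
 F  |  F  |  F  |  T  || T | F
 F  |  F  |  F  |  F  || F | T
The columns differ at P_1=T, P_2=T, P_3=T, P_4=T (φ=F, ψ=T), so they are not equivalent.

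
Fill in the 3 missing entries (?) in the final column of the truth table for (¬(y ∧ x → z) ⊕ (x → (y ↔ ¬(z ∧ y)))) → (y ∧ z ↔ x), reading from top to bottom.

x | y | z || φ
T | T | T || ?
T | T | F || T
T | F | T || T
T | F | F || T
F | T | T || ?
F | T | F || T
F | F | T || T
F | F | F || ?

T, F, T

Row x=T, y=T, z=T: (¬(y ∧ x → z) ⊕ (x → (y ↔ ¬(z ∧ y)))) = F, (y ∧ z ↔ x) = T, so the formula = T.
Row x=F, y=T, z=T: (¬(y ∧ x → z) ⊕ (x → (y ↔ ¬(z ∧ y)))) = T, (y ∧ z ↔ x) = F, so the formula = F.
Row x=F, y=F, z=F: (¬(y ∧ x → z) ⊕ (x → (y ↔ ¬(z ∧ y)))) = T, (y ∧ z ↔ x) = T, so the formula = T.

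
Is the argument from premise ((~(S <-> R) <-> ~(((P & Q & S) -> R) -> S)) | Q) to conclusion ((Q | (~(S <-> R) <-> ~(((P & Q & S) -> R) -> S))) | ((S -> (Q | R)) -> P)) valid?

P | Q | R | S | φ | ψ
- | - | - | - | - | -
T | T | T | T | T | T
T | T | T | F | T | T
T | T | F | T | T | T
T | T | F | F | T | T
T | F | T | T | T | T
T | F | T | F | T | T
T | F | F | T | F | T
T | F | F | F | F | T
F | T | T | T | T | T
F | T | T | F | T | T
F | T | F | T | T | T
F | T | F | F | T | T
F | F | T | T | T | T
F | F | T | F | T | T
F | F | F | T | F | T
F | F | F | F | F | F
In every row where φ is true, ψ is also true, so φ ⊨ ψ.

yes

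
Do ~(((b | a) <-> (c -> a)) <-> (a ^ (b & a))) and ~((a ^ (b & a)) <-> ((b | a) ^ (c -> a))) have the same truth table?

not equivalent

a | b | c | φ | ψ
- | - | - | - | -
F | F | F | F | T
F | F | T | T | F
F | T | F | T | F
F | T | T | F | T
T | F | F | F | T
T | F | T | F | T
T | T | F | T | F
T | T | T | T | F
The columns differ at a=F, b=F, c=F (φ=F, ψ=T), so they are not equivalent.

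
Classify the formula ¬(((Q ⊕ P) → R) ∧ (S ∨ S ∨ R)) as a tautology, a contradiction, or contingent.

contingent

P | Q | R | S | (Q ⊕ P) | ((Q ⊕ P) → R) | (S ∨ S ∨ R) | ¬(((Q ⊕ P) → R) ∧ (S ∨ S ∨ R))
- | - | - | - | ------- | ------------- | ----------- | ------------------------------
F | F | F | F |    F    |       T       |      F      |               T               
F | F | F | T |    F    |       T       |      T      |               F               
F | F | T | F |    F    |       T       |      T      |               F               
F | F | T | T |    F    |       T       |      T      |               F               
F | T | F | F |    T    |       F       |      F      |               T               
F | T | F | T |    T    |       F       |      T      |               T               
F | T | T | F |    T    |       T       |      T      |               F               
F | T | T | T |    T    |       T       |      T      |               F               
T | F | F | F |    T    |       F       |      F      |               T               
T | F | F | T |    T    |       F       |      T      |               T               
T | F | T | F |    T    |       T       |      T      |               F               
T | F | T | T |    T    |       T       |      T      |               F               
T | T | F | F |    F    |       T       |      F      |               T               
T | T | F | T |    F    |       T       |      T      |               F               
T | T | T | F |    F    |       T       |      T      |               F               
T | T | T | T |    F    |       T       |      T      |               F               
6 of 16 rows are T, so the formula is contingent.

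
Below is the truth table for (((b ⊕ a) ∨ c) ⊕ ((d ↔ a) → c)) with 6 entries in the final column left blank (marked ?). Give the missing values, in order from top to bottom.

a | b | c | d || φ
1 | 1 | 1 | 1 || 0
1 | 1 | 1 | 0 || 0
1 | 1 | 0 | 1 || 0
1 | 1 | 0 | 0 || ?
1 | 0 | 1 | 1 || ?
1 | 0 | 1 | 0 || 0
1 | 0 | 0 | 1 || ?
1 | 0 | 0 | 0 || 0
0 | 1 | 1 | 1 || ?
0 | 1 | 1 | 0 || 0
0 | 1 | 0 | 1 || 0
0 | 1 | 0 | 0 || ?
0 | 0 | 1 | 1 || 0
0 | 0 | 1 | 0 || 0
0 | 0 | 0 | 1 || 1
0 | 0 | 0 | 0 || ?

Row a=1, b=1, c=0, d=0: ((b ⊕ a) ∨ c) = 0, ((d ↔ a) → c) = 1, so the formula = 1.
Row a=1, b=0, c=1, d=1: ((b ⊕ a) ∨ c) = 1, ((d ↔ a) → c) = 1, so the formula = 0.
Row a=1, b=0, c=0, d=1: ((b ⊕ a) ∨ c) = 1, ((d ↔ a) → c) = 0, so the formula = 1.
Row a=0, b=1, c=1, d=1: ((b ⊕ a) ∨ c) = 1, ((d ↔ a) → c) = 1, so the formula = 0.
Row a=0, b=1, c=0, d=0: ((b ⊕ a) ∨ c) = 1, ((d ↔ a) → c) = 0, so the formula = 1.
Row a=0, b=0, c=0, d=0: ((b ⊕ a) ∨ c) = 0, ((d ↔ a) → c) = 0, so the formula = 0.

1, 0, 1, 0, 1, 0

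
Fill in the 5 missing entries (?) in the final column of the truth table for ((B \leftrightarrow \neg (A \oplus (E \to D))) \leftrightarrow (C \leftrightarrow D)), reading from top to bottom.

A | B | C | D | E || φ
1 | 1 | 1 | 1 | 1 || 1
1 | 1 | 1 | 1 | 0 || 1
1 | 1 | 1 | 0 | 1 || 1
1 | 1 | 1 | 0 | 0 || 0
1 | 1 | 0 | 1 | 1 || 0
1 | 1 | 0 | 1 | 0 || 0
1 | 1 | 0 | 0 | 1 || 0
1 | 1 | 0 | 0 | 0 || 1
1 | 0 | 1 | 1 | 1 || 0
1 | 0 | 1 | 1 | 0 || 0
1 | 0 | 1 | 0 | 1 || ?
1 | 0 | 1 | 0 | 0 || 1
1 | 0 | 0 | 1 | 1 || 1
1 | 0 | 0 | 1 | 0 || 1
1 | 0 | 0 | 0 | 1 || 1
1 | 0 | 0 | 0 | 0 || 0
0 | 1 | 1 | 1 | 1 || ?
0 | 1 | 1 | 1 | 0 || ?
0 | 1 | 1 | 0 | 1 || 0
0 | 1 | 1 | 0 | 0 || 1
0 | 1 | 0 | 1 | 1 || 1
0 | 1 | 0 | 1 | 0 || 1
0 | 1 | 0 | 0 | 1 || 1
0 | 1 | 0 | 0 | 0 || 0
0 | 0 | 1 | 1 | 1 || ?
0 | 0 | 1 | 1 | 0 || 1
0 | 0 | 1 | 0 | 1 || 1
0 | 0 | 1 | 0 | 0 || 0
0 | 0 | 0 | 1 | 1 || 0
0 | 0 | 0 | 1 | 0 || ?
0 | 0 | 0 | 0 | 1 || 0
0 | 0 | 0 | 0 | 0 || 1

0, 0, 0, 1, 0

Row A=1, B=0, C=1, D=0, E=1: (B \leftrightarrow \neg (A \oplus (E \to D))) = 1, (C \leftrightarrow D) = 0, so the formula = 0.
Row A=0, B=1, C=1, D=1, E=1: (B \leftrightarrow \neg (A \oplus (E \to D))) = 0, (C \leftrightarrow D) = 1, so the formula = 0.
Row A=0, B=1, C=1, D=1, E=0: (B \leftrightarrow \neg (A \oplus (E \to D))) = 0, (C \leftrightarrow D) = 1, so the formula = 0.
Row A=0, B=0, C=1, D=1, E=1: (B \leftrightarrow \neg (A \oplus (E \to D))) = 1, (C \leftrightarrow D) = 1, so the formula = 1.
Row A=0, B=0, C=0, D=1, E=0: (B \leftrightarrow \neg (A \oplus (E \to D))) = 1, (C \leftrightarrow D) = 0, so the formula = 0.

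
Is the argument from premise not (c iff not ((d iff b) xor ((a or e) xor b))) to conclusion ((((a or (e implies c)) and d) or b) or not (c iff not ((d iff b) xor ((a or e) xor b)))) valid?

a | b | c | d | e || φ | ψ
F | F | F | F | F || F | F
F | F | F | F | T || T | T
F | F | F | T | F || T | T
F | F | F | T | T || F | F
F | F | T | F | F || T | T
F | F | T | F | T || F | F
F | F | T | T | F || F | T
F | F | T | T | T || T | T
F | T | F | F | F || F | T
F | T | F | F | T || T | T
F | T | F | T | F || T | T
F | T | F | T | T || F | T
F | T | T | F | F || T | T
F | T | T | F | T || F | T
F | T | T | T | F || F | T
F | T | T | T | T || T | T
T | F | F | F | F || T | T
T | F | F | F | T || T | T
T | F | F | T | F || F | T
T | F | F | T | T || F | T
T | F | T | F | F || F | F
T | F | T | F | T || F | F
T | F | T | T | F || T | T
T | F | T | T | T || T | T
T | T | F | F | F || T | T
T | T | F | F | T || T | T
T | T | F | T | F || F | T
T | T | F | T | T || F | T
T | T | T | F | F || F | T
T | T | T | F | T || F | T
T | T | T | T | F || T | T
T | T | T | T | T || T | T
In every row where φ is true, ψ is also true, so φ ⊨ ψ.

yes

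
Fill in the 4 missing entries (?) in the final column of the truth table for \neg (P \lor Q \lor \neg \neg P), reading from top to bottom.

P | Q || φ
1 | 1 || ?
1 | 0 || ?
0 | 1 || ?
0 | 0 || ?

Row P=1, Q=1: \neg \neg P = 1, (P \lor Q \lor \neg \neg P) = 1, so the formula = 0.
Row P=1, Q=0: \neg \neg P = 1, (P \lor Q \lor \neg \neg P) = 1, so the formula = 0.
Row P=0, Q=1: \neg \neg P = 0, (P \lor Q \lor \neg \neg P) = 1, so the formula = 0.
Row P=0, Q=0: \neg \neg P = 0, (P \lor Q \lor \neg \neg P) = 0, so the formula = 1.

0, 0, 0, 1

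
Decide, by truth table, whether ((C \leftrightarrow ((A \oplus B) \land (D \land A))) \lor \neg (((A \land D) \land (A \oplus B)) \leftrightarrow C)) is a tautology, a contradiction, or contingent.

A | B | C | D || φ
1 | 1 | 1 | 1 || 1
1 | 1 | 1 | 0 || 1
1 | 1 | 0 | 1 || 1
1 | 1 | 0 | 0 || 1
1 | 0 | 1 | 1 || 1
1 | 0 | 1 | 0 || 1
1 | 0 | 0 | 1 || 1
1 | 0 | 0 | 0 || 1
0 | 1 | 1 | 1 || 1
0 | 1 | 1 | 0 || 1
0 | 1 | 0 | 1 || 1
0 | 1 | 0 | 0 || 1
0 | 0 | 1 | 1 || 1
0 | 0 | 1 | 0 || 1
0 | 0 | 0 | 1 || 1
0 | 0 | 0 | 0 || 1
Every row is 1, so the formula is a tautology.

tautology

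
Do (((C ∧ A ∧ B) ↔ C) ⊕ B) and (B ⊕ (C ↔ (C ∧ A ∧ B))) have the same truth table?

A | B | C || φ | ψ
T | T | T || F | F
T | T | F || F | F
T | F | T || F | F
T | F | F || T | T
F | T | T || T | T
F | T | F || F | F
F | F | T || F | F
F | F | F || T | T
The columns for φ and ψ agree on every row, so they are logically equivalent.

equivalent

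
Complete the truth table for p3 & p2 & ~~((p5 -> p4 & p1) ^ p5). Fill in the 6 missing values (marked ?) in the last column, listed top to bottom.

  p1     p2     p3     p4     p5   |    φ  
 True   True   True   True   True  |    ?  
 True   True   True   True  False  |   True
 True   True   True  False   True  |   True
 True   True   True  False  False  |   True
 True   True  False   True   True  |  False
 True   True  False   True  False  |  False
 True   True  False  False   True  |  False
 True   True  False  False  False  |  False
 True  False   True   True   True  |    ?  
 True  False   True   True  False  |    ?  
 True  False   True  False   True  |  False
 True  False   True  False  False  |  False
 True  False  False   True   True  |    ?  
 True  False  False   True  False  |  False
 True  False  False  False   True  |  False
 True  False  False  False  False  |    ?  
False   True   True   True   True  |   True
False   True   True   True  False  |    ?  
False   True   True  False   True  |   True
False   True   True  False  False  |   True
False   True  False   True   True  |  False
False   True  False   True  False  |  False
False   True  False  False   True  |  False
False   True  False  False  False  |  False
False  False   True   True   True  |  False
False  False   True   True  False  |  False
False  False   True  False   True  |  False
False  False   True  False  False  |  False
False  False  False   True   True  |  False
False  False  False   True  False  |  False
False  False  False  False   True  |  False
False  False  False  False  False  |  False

False, False, False, False, False, True

Row p1=True, p2=True, p3=True, p4=True, p5=True: ~~((p5 -> p4 & p1) ^ p5) = False, so the formula = False.
Row p1=True, p2=False, p3=True, p4=True, p5=True: ~~((p5 -> p4 & p1) ^ p5) = False, so the formula = False.
Row p1=True, p2=False, p3=True, p4=True, p5=False: ~~((p5 -> p4 & p1) ^ p5) = True, so the formula = False.
Row p1=True, p2=False, p3=False, p4=True, p5=True: ~~((p5 -> p4 & p1) ^ p5) = False, so the formula = False.
Row p1=True, p2=False, p3=False, p4=False, p5=False: ~~((p5 -> p4 & p1) ^ p5) = True, so the formula = False.
Row p1=False, p2=True, p3=True, p4=True, p5=False: ~~((p5 -> p4 & p1) ^ p5) = True, so the formula = True.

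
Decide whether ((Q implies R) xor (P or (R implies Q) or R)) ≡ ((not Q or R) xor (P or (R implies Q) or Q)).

not equivalent

P | Q | R || φ | ψ
0 | 0 | 0 || 0 | 0
0 | 0 | 1 || 0 | 1
0 | 1 | 0 || 1 | 1
0 | 1 | 1 || 0 | 0
1 | 0 | 0 || 0 | 0
1 | 0 | 1 || 0 | 0
1 | 1 | 0 || 1 | 1
1 | 1 | 1 || 0 | 0
The columns differ at P=0, Q=0, R=1 (φ=0, ψ=1), so they are not equivalent.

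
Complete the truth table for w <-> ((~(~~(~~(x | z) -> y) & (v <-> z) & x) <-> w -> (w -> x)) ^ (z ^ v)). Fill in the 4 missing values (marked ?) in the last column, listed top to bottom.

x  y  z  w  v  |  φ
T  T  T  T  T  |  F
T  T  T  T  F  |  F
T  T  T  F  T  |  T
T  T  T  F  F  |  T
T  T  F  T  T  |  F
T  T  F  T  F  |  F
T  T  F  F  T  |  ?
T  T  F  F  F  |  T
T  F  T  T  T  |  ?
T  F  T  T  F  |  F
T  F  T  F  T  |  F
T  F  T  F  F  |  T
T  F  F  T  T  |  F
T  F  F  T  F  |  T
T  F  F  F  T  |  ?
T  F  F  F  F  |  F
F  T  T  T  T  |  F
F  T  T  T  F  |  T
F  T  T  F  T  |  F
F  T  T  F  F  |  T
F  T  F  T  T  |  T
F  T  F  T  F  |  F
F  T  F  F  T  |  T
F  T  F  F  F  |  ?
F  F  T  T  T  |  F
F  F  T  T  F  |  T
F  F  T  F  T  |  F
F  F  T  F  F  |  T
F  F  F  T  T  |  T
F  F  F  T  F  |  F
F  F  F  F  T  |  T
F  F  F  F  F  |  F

Row x=T, y=T, z=F, w=F, v=T: ((~(~~(~~(x | z) -> y) & (v <-> z) & x) <-> w -> (w -> x)) ^ (z ^ v)) = F, so the formula = T.
Row x=T, y=F, z=T, w=T, v=T: ((~(~~(~~(x | z) -> y) & (v <-> z) & x) <-> w -> (w -> x)) ^ (z ^ v)) = T, so the formula = T.
Row x=T, y=F, z=F, w=F, v=T: ((~(~~(~~(x | z) -> y) & (v <-> z) & x) <-> w -> (w -> x)) ^ (z ^ v)) = F, so the formula = T.
Row x=F, y=T, z=F, w=F, v=F: ((~(~~(~~(x | z) -> y) & (v <-> z) & x) <-> w -> (w -> x)) ^ (z ^ v)) = T, so the formula = F.

T, T, T, F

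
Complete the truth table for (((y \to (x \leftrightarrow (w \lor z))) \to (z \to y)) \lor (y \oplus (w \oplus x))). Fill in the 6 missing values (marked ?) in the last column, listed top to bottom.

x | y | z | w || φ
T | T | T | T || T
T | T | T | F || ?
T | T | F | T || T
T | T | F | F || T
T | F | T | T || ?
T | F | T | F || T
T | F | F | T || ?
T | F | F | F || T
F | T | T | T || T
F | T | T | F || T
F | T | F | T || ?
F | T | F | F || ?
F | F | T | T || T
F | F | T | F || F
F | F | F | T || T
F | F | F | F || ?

T, F, T, T, T, T

Row x=T, y=T, z=T, w=F: ((y \to (x \leftrightarrow (w \lor z))) \to (z \to y)) = T, (y \oplus (w \oplus x)) = F, so the formula = T.
Row x=T, y=F, z=T, w=T: ((y \to (x \leftrightarrow (w \lor z))) \to (z \to y)) = F, (y \oplus (w \oplus x)) = F, so the formula = F.
Row x=T, y=F, z=F, w=T: ((y \to (x \leftrightarrow (w \lor z))) \to (z \to y)) = T, (y \oplus (w \oplus x)) = F, so the formula = T.
Row x=F, y=T, z=F, w=T: ((y \to (x \leftrightarrow (w \lor z))) \to (z \to y)) = T, (y \oplus (w \oplus x)) = F, so the formula = T.
Row x=F, y=T, z=F, w=F: ((y \to (x \leftrightarrow (w \lor z))) \to (z \to y)) = T, (y \oplus (w \oplus x)) = T, so the formula = T.
Row x=F, y=F, z=F, w=F: ((y \to (x \leftrightarrow (w \lor z))) \to (z \to y)) = T, (y \oplus (w \oplus x)) = F, so the formula = T.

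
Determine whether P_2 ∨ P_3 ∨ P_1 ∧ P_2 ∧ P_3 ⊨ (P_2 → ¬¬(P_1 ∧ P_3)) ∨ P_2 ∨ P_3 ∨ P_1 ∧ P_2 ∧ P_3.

yes

P_1 | P_2 | P_3 | φ | ψ
--- | --- | --- | - | -
 F  |  F  |  F  | F | T
 F  |  F  |  T  | T | T
 F  |  T  |  F  | T | T
 F  |  T  |  T  | T | T
 T  |  F  |  F  | F | T
 T  |  F  |  T  | T | T
 T  |  T  |  F  | T | T
 T  |  T  |  T  | T | T
In every row where φ is true, ψ is also true, so φ ⊨ ψ.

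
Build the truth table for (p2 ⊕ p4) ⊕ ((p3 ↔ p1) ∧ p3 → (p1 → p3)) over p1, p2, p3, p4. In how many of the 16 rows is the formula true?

8

  p1  |   p2  |   p3  |   p4  | (p2 ⊕ p4) | (p3 ↔ p1) | ((p3 ↔ p1) ∧ p3) | (p1 → p3) |   φ  
----- | ----- | ----- | ----- | --------- | --------- | ---------------- | --------- | -----
False | False | False | False |   False   |    True   |      False       |    True   |  True
False | False | False |  True |    True   |    True   |      False       |    True   | False
False | False |  True | False |   False   |   False   |      False       |    True   |  True
False | False |  True |  True |    True   |   False   |      False       |    True   | False
False |  True | False | False |    True   |    True   |      False       |    True   | False
False |  True | False |  True |   False   |    True   |      False       |    True   |  True
False |  True |  True | False |    True   |   False   |      False       |    True   | False
False |  True |  True |  True |   False   |   False   |      False       |    True   |  True
 True | False | False | False |   False   |   False   |      False       |   False   |  True
 True | False | False |  True |    True   |   False   |      False       |   False   | False
 True | False |  True | False |   False   |    True   |       True       |    True   |  True
 True | False |  True |  True |    True   |    True   |       True       |    True   | False
 True |  True | False | False |    True   |   False   |      False       |   False   | False
 True |  True | False |  True |   False   |   False   |      False       |   False   |  True
 True |  True |  True | False |    True   |    True   |       True       |    True   | False
 True |  True |  True |  True |   False   |    True   |       True       |    True   |  True
The formula is true on 8 of the 16 rows.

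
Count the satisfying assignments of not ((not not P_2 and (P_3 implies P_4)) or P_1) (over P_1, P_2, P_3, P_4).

P_1 | P_2 | P_3 | P_4 || φ
 F  |  F  |  F  |  F  || T
 F  |  F  |  F  |  T  || T
 F  |  F  |  T  |  F  || T
 F  |  F  |  T  |  T  || T
 F  |  T  |  F  |  F  || F
 F  |  T  |  F  |  T  || F
 F  |  T  |  T  |  F  || T
 F  |  T  |  T  |  T  || F
 T  |  F  |  F  |  F  || F
 T  |  F  |  F  |  T  || F
 T  |  F  |  T  |  F  || F
 T  |  F  |  T  |  T  || F
 T  |  T  |  F  |  F  || F
 T  |  T  |  F  |  T  || F
 T  |  T  |  T  |  F  || F
 T  |  T  |  T  |  T  || F
The formula is true on 5 of the 16 rows.

5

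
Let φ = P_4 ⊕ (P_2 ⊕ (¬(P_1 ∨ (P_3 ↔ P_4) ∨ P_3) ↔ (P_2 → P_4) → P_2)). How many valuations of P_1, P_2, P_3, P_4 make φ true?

P_1  P_2  P_3  P_4  |  (P_3 ↔ P_4)  (P_1 ∨ (P_3 ↔ P_4) ∨ P_3)  ¬(P_1 ∨ (P_3 ↔ P_4) ∨ P_3)  (P_2 → P_4)  ((P_2 → P_4) → P_2)  φ
 T    T    T    T   |       T                   T                          F                    T                T           F
 T    T    T    F   |       F                   T                          F                    F                T           T
 T    T    F    T   |       F                   T                          F                    T                T           F
 T    T    F    F   |       T                   T                          F                    F                T           T
 T    F    T    T   |       T                   T                          F                    T                F           F
 T    F    T    F   |       F                   T                          F                    T                F           T
 T    F    F    T   |       F                   T                          F                    T                F           F
 T    F    F    F   |       T                   T                          F                    T                F           T
 F    T    T    T   |       T                   T                          F                    T                T           F
 F    T    T    F   |       F                   T                          F                    F                T           T
 F    T    F    T   |       F                   F                          T                    T                T           T
 F    T    F    F   |       T                   T                          F                    F                T           T
 F    F    T    T   |       T                   T                          F                    T                F           F
 F    F    T    F   |       F                   T                          F                    T                F           T
 F    F    F    T   |       F                   F                          T                    T                F           T
 F    F    F    F   |       T                   T                          F                    T                F           T
The formula is true on 10 of the 16 rows.

10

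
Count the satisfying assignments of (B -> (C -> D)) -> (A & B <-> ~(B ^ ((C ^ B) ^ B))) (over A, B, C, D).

A | B | C | D | φ
- | - | - | - | -
0 | 0 | 0 | 0 | 0
0 | 0 | 0 | 1 | 0
0 | 0 | 1 | 0 | 1
0 | 0 | 1 | 1 | 1
0 | 1 | 0 | 0 | 1
0 | 1 | 0 | 1 | 1
0 | 1 | 1 | 0 | 1
0 | 1 | 1 | 1 | 0
1 | 0 | 0 | 0 | 0
1 | 0 | 0 | 1 | 0
1 | 0 | 1 | 0 | 1
1 | 0 | 1 | 1 | 1
1 | 1 | 0 | 0 | 0
1 | 1 | 0 | 1 | 0
1 | 1 | 1 | 0 | 1
1 | 1 | 1 | 1 | 1
The formula is true on 9 of the 16 rows.

9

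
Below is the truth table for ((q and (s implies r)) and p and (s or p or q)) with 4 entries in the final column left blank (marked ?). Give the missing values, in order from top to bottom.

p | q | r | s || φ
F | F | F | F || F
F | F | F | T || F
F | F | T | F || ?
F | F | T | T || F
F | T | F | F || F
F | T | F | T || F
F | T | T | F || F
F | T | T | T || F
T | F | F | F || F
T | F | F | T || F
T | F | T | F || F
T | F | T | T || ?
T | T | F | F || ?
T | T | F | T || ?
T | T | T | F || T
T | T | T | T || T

Row p=F, q=F, r=T, s=F: (q and (s implies r)) = F, (s or p or q) = F, so the formula = F.
Row p=T, q=F, r=T, s=T: (q and (s implies r)) = F, (s or p or q) = T, so the formula = F.
Row p=T, q=T, r=F, s=F: (q and (s implies r)) = T, (s or p or q) = T, so the formula = T.
Row p=T, q=T, r=F, s=T: (q and (s implies r)) = F, (s or p or q) = T, so the formula = F.

F, F, T, F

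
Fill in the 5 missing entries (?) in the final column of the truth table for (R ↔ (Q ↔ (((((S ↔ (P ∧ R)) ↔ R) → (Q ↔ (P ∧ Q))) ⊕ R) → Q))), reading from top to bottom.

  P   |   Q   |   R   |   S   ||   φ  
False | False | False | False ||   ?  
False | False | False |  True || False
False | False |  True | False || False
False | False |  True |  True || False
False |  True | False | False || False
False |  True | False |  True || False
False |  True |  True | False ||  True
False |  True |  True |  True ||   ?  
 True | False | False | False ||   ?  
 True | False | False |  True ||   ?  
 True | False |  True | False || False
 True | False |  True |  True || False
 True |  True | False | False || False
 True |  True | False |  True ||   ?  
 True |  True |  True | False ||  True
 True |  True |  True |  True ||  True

False, True, False, False, False

Row P=False, Q=False, R=False, S=False: (Q ↔ (((((S ↔ (P ∧ R)) ↔ R) → (Q ↔ (P ∧ Q))) ⊕ R) → Q)) = True, so the formula = False.
Row P=False, Q=True, R=True, S=True: (Q ↔ (((((S ↔ (P ∧ R)) ↔ R) → (Q ↔ (P ∧ Q))) ⊕ R) → Q)) = True, so the formula = True.
Row P=True, Q=False, R=False, S=False: (Q ↔ (((((S ↔ (P ∧ R)) ↔ R) → (Q ↔ (P ∧ Q))) ⊕ R) → Q)) = True, so the formula = False.
Row P=True, Q=False, R=False, S=True: (Q ↔ (((((S ↔ (P ∧ R)) ↔ R) → (Q ↔ (P ∧ Q))) ⊕ R) → Q)) = True, so the formula = False.
Row P=True, Q=True, R=False, S=True: (Q ↔ (((((S ↔ (P ∧ R)) ↔ R) → (Q ↔ (P ∧ Q))) ⊕ R) → Q)) = True, so the formula = False.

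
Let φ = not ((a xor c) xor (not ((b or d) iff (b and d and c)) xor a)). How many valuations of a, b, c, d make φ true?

6

a | b | c | d | (a xor c) | (b or d) | (b and d and c) | φ
- | - | - | - | --------- | -------- | --------------- | -
F | F | F | F |     F     |    F     |        F        | T
F | F | F | T |     F     |    T     |        F        | F
F | F | T | F |     T     |    F     |        F        | F
F | F | T | T |     T     |    T     |        F        | T
F | T | F | F |     F     |    T     |        F        | F
F | T | F | T |     F     |    T     |        F        | F
F | T | T | F |     T     |    T     |        F        | T
F | T | T | T |     T     |    T     |        T        | F
T | F | F | F |     T     |    F     |        F        | T
T | F | F | T |     T     |    T     |        F        | F
T | F | T | F |     F     |    F     |        F        | F
T | F | T | T |     F     |    T     |        F        | T
T | T | F | F |     T     |    T     |        F        | F
T | T | F | T |     T     |    T     |        F        | F
T | T | T | F |     F     |    T     |        F        | T
T | T | T | T |     F     |    T     |        T        | F
The formula is true on 6 of the 16 rows.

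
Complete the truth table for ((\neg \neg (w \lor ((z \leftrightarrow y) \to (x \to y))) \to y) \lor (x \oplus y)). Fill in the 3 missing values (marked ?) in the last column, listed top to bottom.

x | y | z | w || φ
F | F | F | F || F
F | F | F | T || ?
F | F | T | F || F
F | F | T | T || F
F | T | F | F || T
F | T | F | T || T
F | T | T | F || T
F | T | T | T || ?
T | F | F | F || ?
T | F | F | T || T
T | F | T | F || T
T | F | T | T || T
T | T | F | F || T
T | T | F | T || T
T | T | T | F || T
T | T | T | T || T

F, T, T

Row x=F, y=F, z=F, w=T: (\neg \neg (w \lor ((z \leftrightarrow y) \to (x \to y))) \to y) = F, (x \oplus y) = F, so the formula = F.
Row x=F, y=T, z=T, w=T: (\neg \neg (w \lor ((z \leftrightarrow y) \to (x \to y))) \to y) = T, (x \oplus y) = T, so the formula = T.
Row x=T, y=F, z=F, w=F: (\neg \neg (w \lor ((z \leftrightarrow y) \to (x \to y))) \to y) = T, (x \oplus y) = T, so the formula = T.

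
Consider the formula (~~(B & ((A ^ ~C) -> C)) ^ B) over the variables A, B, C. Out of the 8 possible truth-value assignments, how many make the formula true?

1

A | B | C || (~~(B & ((A ^ ~C) -> C)) ^ B)
T | T | T ||               F              
T | T | F ||               F              
T | F | T ||               F              
T | F | F ||               F              
F | T | T ||               F              
F | T | F ||               T              
F | F | T ||               F              
F | F | F ||               F              
The formula is true on 1 of the 8 rows.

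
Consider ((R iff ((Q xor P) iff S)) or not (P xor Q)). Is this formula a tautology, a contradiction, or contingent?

contingent

  P   |   Q   |   R   |   S   || (Q xor P) | ((Q xor P) iff S) | (R iff ((Q xor P) iff S)) | (P xor Q) | not (P xor Q) |   φ  
 True |  True |  True |  True ||   False   |       False       |           False           |   False   |      True     |  True
 True |  True |  True | False ||   False   |        True       |            True           |   False   |      True     |  True
 True |  True | False |  True ||   False   |       False       |            True           |   False   |      True     |  True
 True |  True | False | False ||   False   |        True       |           False           |   False   |      True     |  True
 True | False |  True |  True ||    True   |        True       |            True           |    True   |     False     |  True
 True | False |  True | False ||    True   |       False       |           False           |    True   |     False     | False
 True | False | False |  True ||    True   |        True       |           False           |    True   |     False     | False
 True | False | False | False ||    True   |       False       |            True           |    True   |     False     |  True
False |  True |  True |  True ||    True   |        True       |            True           |    True   |     False     |  True
False |  True |  True | False ||    True   |       False       |           False           |    True   |     False     | False
False |  True | False |  True ||    True   |        True       |           False           |    True   |     False     | False
False |  True | False | False ||    True   |       False       |            True           |    True   |     False     |  True
False | False |  True |  True ||   False   |       False       |           False           |   False   |      True     |  True
False | False |  True | False ||   False   |        True       |            True           |   False   |      True     |  True
False | False | False |  True ||   False   |       False       |            True           |   False   |      True     |  True
False | False | False | False ||   False   |        True       |           False           |   False   |      True     |  True
12 of 16 rows are True, so the formula is contingent.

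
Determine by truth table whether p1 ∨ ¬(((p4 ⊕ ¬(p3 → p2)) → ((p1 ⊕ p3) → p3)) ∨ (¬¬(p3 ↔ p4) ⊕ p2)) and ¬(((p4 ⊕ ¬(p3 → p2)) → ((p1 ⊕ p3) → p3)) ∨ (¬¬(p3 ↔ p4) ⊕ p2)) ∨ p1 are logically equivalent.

equivalent

p1 | p2 | p3 | p4 | φ | ψ
-- | -- | -- | -- | - | -
F  | F  | F  | F  | F | F
F  | F  | F  | T  | F | F
F  | F  | T  | F  | F | F
F  | F  | T  | T  | F | F
F  | T  | F  | F  | F | F
F  | T  | F  | T  | F | F
F  | T  | T  | F  | F | F
F  | T  | T  | T  | F | F
T  | F  | F  | F  | T | T
T  | F  | F  | T  | T | T
T  | F  | T  | F  | T | T
T  | F  | T  | T  | T | T
T  | T  | F  | F  | T | T
T  | T  | F  | T  | T | T
T  | T  | T  | F  | T | T
T  | T  | T  | T  | T | T
The columns for φ and ψ agree on every row, so they are logically equivalent.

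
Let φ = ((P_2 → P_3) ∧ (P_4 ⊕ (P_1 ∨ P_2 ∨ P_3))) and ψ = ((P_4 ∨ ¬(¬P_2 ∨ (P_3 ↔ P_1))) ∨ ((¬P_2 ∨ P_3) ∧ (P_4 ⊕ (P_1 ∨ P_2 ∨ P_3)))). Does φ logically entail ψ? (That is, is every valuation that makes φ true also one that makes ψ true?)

P_1 | P_2 | P_3 | P_4 | φ | ψ
--- | --- | --- | --- | - | -
 T  |  T  |  T  |  T  | F | T
 T  |  T  |  T  |  F  | T | T
 T  |  T  |  F  |  T  | F | T
 T  |  T  |  F  |  F  | F | T
 T  |  F  |  T  |  T  | F | T
 T  |  F  |  T  |  F  | T | T
 T  |  F  |  F  |  T  | F | T
 T  |  F  |  F  |  F  | T | T
 F  |  T  |  T  |  T  | F | T
 F  |  T  |  T  |  F  | T | T
 F  |  T  |  F  |  T  | F | T
 F  |  T  |  F  |  F  | F | F
 F  |  F  |  T  |  T  | F | T
 F  |  F  |  T  |  F  | T | T
 F  |  F  |  F  |  T  | T | T
 F  |  F  |  F  |  F  | F | F
In every row where φ is true, ψ is also true, so φ ⊨ ψ.

yes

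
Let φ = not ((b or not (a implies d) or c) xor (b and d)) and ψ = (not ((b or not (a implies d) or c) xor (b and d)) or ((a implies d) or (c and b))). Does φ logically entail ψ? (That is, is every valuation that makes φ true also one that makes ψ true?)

a | b | c | d || φ | ψ
T | T | T | T || T | T
T | T | T | F || F | T
T | T | F | T || T | T
T | T | F | F || F | F
T | F | T | T || F | T
T | F | T | F || F | F
T | F | F | T || T | T
T | F | F | F || F | F
F | T | T | T || T | T
F | T | T | F || F | T
F | T | F | T || T | T
F | T | F | F || F | T
F | F | T | T || F | T
F | F | T | F || F | T
F | F | F | T || T | T
F | F | F | F || T | T
In every row where φ is true, ψ is also true, so φ ⊨ ψ.

yes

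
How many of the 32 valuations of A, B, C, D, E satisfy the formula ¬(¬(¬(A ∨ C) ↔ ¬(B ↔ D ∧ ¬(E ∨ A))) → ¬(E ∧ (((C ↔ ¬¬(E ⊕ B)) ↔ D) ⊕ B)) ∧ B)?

7

A  B  C  D  E  |  φ
T  T  T  T  T  |  T
T  T  T  T  F  |  F
T  T  T  F  T  |  F
T  T  T  F  F  |  F
T  T  F  T  T  |  F
T  T  F  T  F  |  F
T  T  F  F  T  |  T
T  T  F  F  F  |  F
T  F  T  T  T  |  F
T  F  T  T  F  |  F
T  F  T  F  T  |  F
T  F  T  F  F  |  F
T  F  F  T  T  |  F
T  F  F  T  F  |  F
T  F  F  F  T  |  F
T  F  F  F  F  |  F
F  T  T  T  T  |  T
F  T  T  T  F  |  F
F  T  T  F  T  |  F
F  T  T  F  F  |  F
F  T  F  T  T  |  F
F  T  F  T  F  |  F
F  T  F  F  T  |  F
F  T  F  F  F  |  F
F  F  T  T  T  |  F
F  F  T  T  F  |  T
F  F  T  F  T  |  F
F  F  T  F  F  |  F
F  F  F  T  T  |  T
F  F  F  T  F  |  F
F  F  F  F  T  |  T
F  F  F  F  F  |  T
The formula is true on 7 of the 32 rows.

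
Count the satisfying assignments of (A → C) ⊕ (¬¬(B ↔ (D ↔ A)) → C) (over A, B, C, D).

A | B | C | D | (A → C) | (D ↔ A) | (B ↔ (D ↔ A)) | ¬(B ↔ (D ↔ A)) | ¬¬(B ↔ (D ↔ A)) | (¬¬(B ↔ (D ↔ A)) → C) | φ
- | - | - | - | ------- | ------- | ------------- | -------------- | --------------- | --------------------- | -
F | F | F | F |    T    |    T    |       F       |       T        |        F        |           T           | F
F | F | F | T |    T    |    F    |       T       |       F        |        T        |           F           | T
F | F | T | F |    T    |    T    |       F       |       T        |        F        |           T           | F
F | F | T | T |    T    |    F    |       T       |       F        |        T        |           T           | F
F | T | F | F |    T    |    T    |       T       |       F        |        T        |           F           | T
F | T | F | T |    T    |    F    |       F       |       T        |        F        |           T           | F
F | T | T | F |    T    |    T    |       T       |       F        |        T        |           T           | F
F | T | T | T |    T    |    F    |       F       |       T        |        F        |           T           | F
T | F | F | F |    F    |    F    |       T       |       F        |        T        |           F           | F
T | F | F | T |    F    |    T    |       F       |       T        |        F        |           T           | T
T | F | T | F |    T    |    F    |       T       |       F        |        T        |           T           | F
T | F | T | T |    T    |    T    |       F       |       T        |        F        |           T           | F
T | T | F | F |    F    |    F    |       F       |       T        |        F        |           T           | T
T | T | F | T |    F    |    T    |       T       |       F        |        T        |           F           | F
T | T | T | F |    T    |    F    |       F       |       T        |        F        |           T           | F
T | T | T | T |    T    |    T    |       T       |       F        |        T        |           T           | F
The formula is true on 4 of the 16 rows.

4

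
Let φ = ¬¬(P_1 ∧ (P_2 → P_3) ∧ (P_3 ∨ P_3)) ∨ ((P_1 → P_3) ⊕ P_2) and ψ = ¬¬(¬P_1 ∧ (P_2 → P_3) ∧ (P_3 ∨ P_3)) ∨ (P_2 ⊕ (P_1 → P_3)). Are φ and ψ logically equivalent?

not equivalent

P_1 | P_2 | P_3 | φ | ψ
--- | --- | --- | - | -
 F  |  F  |  F  | T | T
 F  |  F  |  T  | T | T
 F  |  T  |  F  | F | F
 F  |  T  |  T  | F | T
 T  |  F  |  F  | F | F
 T  |  F  |  T  | T | T
 T  |  T  |  F  | T | T
 T  |  T  |  T  | T | F
The columns differ at P_1=F, P_2=T, P_3=T (φ=F, ψ=T), so they are not equivalent.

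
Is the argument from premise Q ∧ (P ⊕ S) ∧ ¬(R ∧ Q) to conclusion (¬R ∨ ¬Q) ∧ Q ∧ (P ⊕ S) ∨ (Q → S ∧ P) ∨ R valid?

P  Q  R  S  |  φ  ψ
T  T  T  T  |  F  T
T  T  T  F  |  F  T
T  T  F  T  |  F  T
T  T  F  F  |  T  T
T  F  T  T  |  F  T
T  F  T  F  |  F  T
T  F  F  T  |  F  T
T  F  F  F  |  F  T
F  T  T  T  |  F  T
F  T  T  F  |  F  T
F  T  F  T  |  T  T
F  T  F  F  |  F  F
F  F  T  T  |  F  T
F  F  T  F  |  F  T
F  F  F  T  |  F  T
F  F  F  F  |  F  T
In every row where φ is true, ψ is also true, so φ ⊨ ψ.

yes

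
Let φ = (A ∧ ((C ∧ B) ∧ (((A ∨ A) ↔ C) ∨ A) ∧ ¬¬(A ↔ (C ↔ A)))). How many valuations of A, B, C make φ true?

A  B  C  |  (C ∧ B)  (A ∨ A)  ((A ∨ A) ↔ C)  (((A ∨ A) ↔ C) ∨ A)  (C ↔ A)  (A ↔ (C ↔ A))  ¬(A ↔ (C ↔ A))  ¬¬(A ↔ (C ↔ A))  φ
T  T  T  |     T        T           T                 T              T           T              F                T         T
T  T  F  |     F        T           F                 T              F           F              T                F         F
T  F  T  |     F        T           T                 T              T           T              F                T         F
T  F  F  |     F        T           F                 T              F           F              T                F         F
F  T  T  |     T        F           F                 F              F           T              F                T         F
F  T  F  |     F        F           T                 T              T           F              T                F         F
F  F  T  |     F        F           F                 F              F           T              F                T         F
F  F  F  |     F        F           T                 T              T           F              T                F         F
The formula is true on 1 of the 8 rows.

1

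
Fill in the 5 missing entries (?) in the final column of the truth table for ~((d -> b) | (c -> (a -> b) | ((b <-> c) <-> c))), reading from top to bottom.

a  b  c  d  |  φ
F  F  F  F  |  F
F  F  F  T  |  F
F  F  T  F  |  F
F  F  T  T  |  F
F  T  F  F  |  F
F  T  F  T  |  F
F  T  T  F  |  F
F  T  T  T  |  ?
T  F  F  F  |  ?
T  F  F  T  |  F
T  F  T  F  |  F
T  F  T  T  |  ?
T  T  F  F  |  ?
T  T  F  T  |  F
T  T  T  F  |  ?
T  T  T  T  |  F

Row a=F, b=T, c=T, d=T: (d -> b) = T, (c -> (a -> b) | ((b <-> c) <-> c)) = T, ((d -> b) | (c -> (a -> b) | ((b <-> c) <-> c))) = T, so the formula = F.
Row a=T, b=F, c=F, d=F: (d -> b) = T, (c -> (a -> b) | ((b <-> c) <-> c)) = T, ((d -> b) | (c -> (a -> b) | ((b <-> c) <-> c))) = T, so the formula = F.
Row a=T, b=F, c=T, d=T: (d -> b) = F, (c -> (a -> b) | ((b <-> c) <-> c)) = F, ((d -> b) | (c -> (a -> b) | ((b <-> c) <-> c))) = F, so the formula = T.
Row a=T, b=T, c=F, d=F: (d -> b) = T, (c -> (a -> b) | ((b <-> c) <-> c)) = T, ((d -> b) | (c -> (a -> b) | ((b <-> c) <-> c))) = T, so the formula = F.
Row a=T, b=T, c=T, d=F: (d -> b) = T, (c -> (a -> b) | ((b <-> c) <-> c)) = T, ((d -> b) | (c -> (a -> b) | ((b <-> c) <-> c))) = T, so the formula = F.

F, F, T, F, F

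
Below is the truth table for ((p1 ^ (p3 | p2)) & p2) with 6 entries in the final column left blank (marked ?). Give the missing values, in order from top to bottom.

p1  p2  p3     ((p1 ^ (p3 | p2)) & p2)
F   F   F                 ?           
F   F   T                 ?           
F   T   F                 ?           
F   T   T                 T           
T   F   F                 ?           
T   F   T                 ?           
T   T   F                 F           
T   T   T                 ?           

Row p1=F, p2=F, p3=F: (p1 ^ (p3 | p2)) = F, so ((p1 ^ (p3 | p2)) & p2) = F.
Row p1=F, p2=F, p3=T: (p1 ^ (p3 | p2)) = T, so ((p1 ^ (p3 | p2)) & p2) = F.
Row p1=F, p2=T, p3=F: (p1 ^ (p3 | p2)) = T, so ((p1 ^ (p3 | p2)) & p2) = T.
Row p1=T, p2=F, p3=F: (p1 ^ (p3 | p2)) = T, so ((p1 ^ (p3 | p2)) & p2) = F.
Row p1=T, p2=F, p3=T: (p1 ^ (p3 | p2)) = F, so ((p1 ^ (p3 | p2)) & p2) = F.
Row p1=T, p2=T, p3=T: (p1 ^ (p3 | p2)) = F, so ((p1 ^ (p3 | p2)) & p2) = F.

F, F, T, F, F, F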